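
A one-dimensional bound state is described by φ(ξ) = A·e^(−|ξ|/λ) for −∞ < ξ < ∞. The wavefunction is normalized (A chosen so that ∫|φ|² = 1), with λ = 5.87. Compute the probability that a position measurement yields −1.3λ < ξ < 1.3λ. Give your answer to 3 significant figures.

P ≈ 0.926

|φ|² is the probability density, so P = ∫_{−1.3λ}^{1.3λ} |φ|² dξ.
With A² fixed by ∫|φ|² = 1, i.e. A² = (λ)^(−1), substitute and integrate.
Both integrals are even about ξ = 0, so only the ξ ≥ 0 halves are needed (the factors of 2 cancel). Let u = ξ/λ; then A² and the length scale cancel, so P = ∫_{0}^{1.3} e^(-2·u) du ÷ ∫_{0}^{∞} e^(-2·u) du.
With ∫ e^(-2·u) du = -e^(-2·u)/2 + C, the region integral is 1/2 - e^(-13/5)/2 and the full one is 1/2.
Taking the ratio, P = 0.9257.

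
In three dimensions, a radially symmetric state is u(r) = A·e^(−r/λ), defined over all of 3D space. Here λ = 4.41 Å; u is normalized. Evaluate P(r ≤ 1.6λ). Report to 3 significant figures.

With dV = 4πr²dr, the probability is ∫|u|² dV over r ≤ 1.6λ.
Normalization gives A² = 1/(π·λ^3).
Substituting t = r/λ, A², 4π and the length scale all cancel in the ratio: P = ∫_{0}^{1.6} t^2·e^(-2·t) dt / ∫_{0}^{∞} t^2·e^(-2·t) dt.
With ∫ t^2·e^(-2·t) dt = -(2·t^2 + 2·t + 1)·e^(-2·t)/4 + C, the region integral is 1/4 - 233·e^(-16/5)/100 and the full one is 1/4.
The region integral divided by the full integral gives P = 0.6201.

P ≈ 0.620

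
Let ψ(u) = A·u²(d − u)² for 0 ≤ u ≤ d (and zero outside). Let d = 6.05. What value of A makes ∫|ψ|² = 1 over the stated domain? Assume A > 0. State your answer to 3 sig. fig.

Require ∫ |ψ|² du = 1 over the whole domain.
The integral (without the A² prefactor) comes out to d^9/630.
Hence A² = 1/[d^9/630].
With d = 6.05: A² = 0.00005802 and A = 0.007617.

A ≈ 0.00762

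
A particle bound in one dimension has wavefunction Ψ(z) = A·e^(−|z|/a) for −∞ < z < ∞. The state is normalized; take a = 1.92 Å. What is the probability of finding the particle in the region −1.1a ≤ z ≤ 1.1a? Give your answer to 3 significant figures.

P ≈ 0.889

The probability is P = ∫ |Ψ|² dz over [−1.1a, 1.1a].
The normalization integral ∫|Ψ|²dz over the whole domain equals a·A², and A² cancels in the ratio.
Both integrals are even about z = 0, so only the z ≥ 0 halves are needed (the factors of 2 cancel). In terms of u = z/a (A² and the length scale cancel between numerator and denominator), P = [∫_{0}^{1.1} e^(-2·u) du] / [∫_{0}^{∞} e^(-2·u) du].
Using ∫ e^(-2·u) du = -e^(-2·u)/2, the numerator is 1/2 - e^(-11/5)/2 and the denominator is 1/2.
The result is P = 0.8892.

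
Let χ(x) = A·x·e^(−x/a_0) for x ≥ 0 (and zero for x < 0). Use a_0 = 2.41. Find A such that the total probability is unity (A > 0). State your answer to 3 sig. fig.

Require ∫ |χ|² dx = 1 over the whole domain.
Using ∫₀^∞ xⁿ e^(−αx) dx = n!/αⁿ⁺¹, ∫|χ|² dx = A²·(a_0^3/4).
Setting this equal to 1 gives A² = 1/(a_0^3/4).
With a_0 = 2.41: A² = 0.2858 and A = 0.5346.

A ≈ 0.535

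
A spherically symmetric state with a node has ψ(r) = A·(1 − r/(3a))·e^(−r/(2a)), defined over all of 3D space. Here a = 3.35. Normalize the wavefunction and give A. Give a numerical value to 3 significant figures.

A ≈ 0.0563

Require ∫ |ψ|² 4πr² dr = 1 over the whole domain.
Recall ∫₀^∞ r^m e^(−r/β) dr = m!·β^(m+1), the integral (without the A² prefactor) comes out to 8·π·a^3/3.
Hence A² = 1/[8·π·a^3/3].
Substituting a = 3.35 gives A² = 0.003175, so A = 0.05635.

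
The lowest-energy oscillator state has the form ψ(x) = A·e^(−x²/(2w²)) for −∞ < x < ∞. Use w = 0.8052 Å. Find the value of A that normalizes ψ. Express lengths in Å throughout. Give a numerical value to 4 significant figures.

A ≈ 0.8371 Å^(-1/2)

We need A² ∫|f|² dx = 1, taking the integral from −∞ to ∞.
Differentiating ∫e^(−αx²) dx = √(π/α) under α to get the higher moments, carrying out the integral gives A² · √(π)·w.
Hence A² = 1/[√(π)·w].
Substituting w = 0.8052 gives A² = 0.70068, so A = 0.83707.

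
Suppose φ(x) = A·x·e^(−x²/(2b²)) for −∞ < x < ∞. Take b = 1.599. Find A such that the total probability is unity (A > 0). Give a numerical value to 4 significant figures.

A ≈ 0.5254

Require ∫ |φ|² dx = 1 over the whole domain.
With ∫_{−∞}^{∞} x^(2m) e^(−αx²) dx = (2m−1)!!·√π / (2^m α^(m+1/2)), the integral (without the A² prefactor) comes out to √(π)·b^3/2.
Hence A² = 1/[√(π)·b^3/2].
Substituting b = 1.599 gives A² = 0.27600, so A = 0.52536.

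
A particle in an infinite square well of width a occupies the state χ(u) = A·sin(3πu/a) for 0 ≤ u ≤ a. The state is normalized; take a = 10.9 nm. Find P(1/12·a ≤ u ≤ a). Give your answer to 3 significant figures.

P = ∫_{1/12·a}^{a} |χ(u)|² du.
With A² fixed by ∫|χ|² = 1, i.e. A² = (a/2)^(−1), substitute and integrate.
Let t = u/a; then A² and the length scale cancel, so P = ∫_{1/12}^{1} sin(3·π·t)^2 dt ÷ ∫_{0}^{1} sin(3·π·t)^2 dt.
Using ∫ sin(3·π·t)^2 dt = t/2 - sin(6·π·t)/(12·π), the numerator is 1/(12·π) + 11/24 and the denominator is 1/2.
This works out to P = (2 + 11·π)/(12·π).

P ≈ 0.970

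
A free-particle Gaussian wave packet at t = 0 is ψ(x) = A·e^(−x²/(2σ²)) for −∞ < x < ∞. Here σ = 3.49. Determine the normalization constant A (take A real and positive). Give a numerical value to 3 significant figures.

A ≈ 0.402

We need A² ∫|f|² dx = 1, taking the integral from −∞ to ∞.
Using the Gaussian integral ∫_{−∞}^{∞} e^(−αx²) dx = √(π/α), the integral (without the A² prefactor) comes out to √(π)·σ.
With σ = 3.49: A² = 0.1617 and A = 0.4021.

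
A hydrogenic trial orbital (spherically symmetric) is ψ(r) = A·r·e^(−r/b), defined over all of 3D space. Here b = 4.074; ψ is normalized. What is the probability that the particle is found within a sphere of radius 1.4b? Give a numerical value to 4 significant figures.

P ≈ 0.1523

With dV = 4πr²dr, the probability is ∫|ψ|² dV over r ≤ 1.4b.
The full normalization integral is A²·[3·π·b^5] = 1, fixing A².
Let u = r/b; then A², 4π and the length scale all cancel, so P = ∫_{0}^{1.4} u^4·e^(-2·u) du ÷ ∫_{0}^{∞} u^4·e^(-2·u) du.
Using ∫ u^4·e^(-2·u) du = -(u^4/2 + u^3 + 3·u^2/2 + 3·u/2 + 3/4)·e^(-2·u), the numerator is ≈ 0.114243 and the denominator is 3/4.
The region integral divided by the full integral gives P = 0.15232.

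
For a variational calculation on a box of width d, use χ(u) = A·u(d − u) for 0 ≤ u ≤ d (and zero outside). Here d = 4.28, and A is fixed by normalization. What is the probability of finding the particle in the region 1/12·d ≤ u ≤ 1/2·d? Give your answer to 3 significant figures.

P ≈ 0.495

|χ|² is the probability density, so P = ∫_{1/12·d}^{1/2·d} |χ|² du.
The normalization integral ∫|χ|²du over the whole domain equals d^5/30·A², and A² cancels in the ratio.
Substituting t = u/d, A² and the length scale cancel in the ratio: P = ∫_{1/12}^{1/2} t^2·(1 - t)^2 dt / ∫_{0}^{1} t^2·(1 - t)^2 dt.
Using ∫ t^2·(1 - t)^2 dt = t^3·(6·t^2 - 15·t + 10)/30, the numerator is ≈ 0.016497 and the denominator is 1/30.
Evaluating gives P = 0.4949.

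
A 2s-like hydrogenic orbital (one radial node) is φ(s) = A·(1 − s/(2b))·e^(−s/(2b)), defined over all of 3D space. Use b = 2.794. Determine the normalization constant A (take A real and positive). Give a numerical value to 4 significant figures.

A ≈ 0.04271

Require ∫ |φ|² 4πs² ds = 1 over the whole domain.
In 3D with spherical symmetry the volume element is 4πs² ds.
Using ∫₀^∞ sⁿ e^(−αs) ds = n!/αⁿ⁺¹, ∫|φ|² 4πs² ds = A²·(8·π·b^3).
Plugging in b = 2.794 yields A = 0.042711.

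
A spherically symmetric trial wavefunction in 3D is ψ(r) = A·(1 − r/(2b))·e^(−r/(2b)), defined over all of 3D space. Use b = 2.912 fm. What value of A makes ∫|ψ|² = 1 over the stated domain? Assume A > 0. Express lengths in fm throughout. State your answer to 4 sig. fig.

A ≈ 0.04014 fm^(-3/2)

Require ∫ |ψ|² 4πr² dr = 1 over the whole domain.
In 3D with spherical symmetry the volume element is 4πr² dr.
Using ∫₀^∞ rⁿ e^(−αr) dr = n!/αⁿ⁺¹, with ψ = A·(1 − r/(2b))·e^(−r/(2b)), the integral evaluates to A²·[8·π·b^3].
Substituting b = 2.912 gives A² = 0.0016113, so A = 0.040141.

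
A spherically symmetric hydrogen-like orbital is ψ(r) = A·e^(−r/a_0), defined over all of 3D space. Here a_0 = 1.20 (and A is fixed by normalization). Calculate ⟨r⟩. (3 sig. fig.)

⟨r⟩ ≈ 1.80

⟨r⟩ = ∫ r |ψ|² 4πr² dr over the full domain.
Using ∫₀^∞ rⁿ e^(−αr) dr = n!/αⁿ⁺¹, the ratio of the moment integral to the normalization integral gives ⟨r⟩ = 3·a_0/2.
Putting a_0 = 1.20 gives 1.800.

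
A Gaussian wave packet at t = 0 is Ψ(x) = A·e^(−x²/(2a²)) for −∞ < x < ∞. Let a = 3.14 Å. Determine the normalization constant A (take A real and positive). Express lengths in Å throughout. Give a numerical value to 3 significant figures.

A ≈ 0.424 Å^(-1/2)

Normalization requires ∫|Ψ|² dx = 1, integrated from −∞ to ∞.
∫|Ψ|² dx = A²·(√(π)·a).
Setting this equal to 1 gives A² = 1/(√(π)·a).
With a = 3.14: A² = 0.1797 and A = 0.4239.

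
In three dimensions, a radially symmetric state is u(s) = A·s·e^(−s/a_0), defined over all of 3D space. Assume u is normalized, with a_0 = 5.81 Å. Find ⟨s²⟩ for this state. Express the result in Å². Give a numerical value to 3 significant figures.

⟨s^2⟩ ≈ 253 Å^2

⟨s²⟩ = ∫ s^2 |u|² 4πs² ds over the full domain.
Evaluating both integrals, ⟨s²⟩ = 15·a_0^2/2.
Putting a_0 = 5.81 gives 253.2.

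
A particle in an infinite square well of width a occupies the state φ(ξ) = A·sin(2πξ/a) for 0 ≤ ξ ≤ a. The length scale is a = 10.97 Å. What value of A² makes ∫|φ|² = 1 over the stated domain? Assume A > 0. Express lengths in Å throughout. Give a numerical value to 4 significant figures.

A^2 ≈ 0.1823 Å^(-1)

Require ∫ |φ|² dξ = 1 over the whole domain.
With ∫₀^a sin²(nπξ/a) dξ = a/2, the integral (without the A² prefactor) comes out to a/2.
Hence A² = 1/[a/2].
Substituting a = 10.97 gives A² = 0.18232, so A = 0.42698.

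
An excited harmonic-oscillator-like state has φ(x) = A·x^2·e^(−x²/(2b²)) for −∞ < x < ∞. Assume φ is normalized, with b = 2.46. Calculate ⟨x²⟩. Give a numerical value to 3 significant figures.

⟨x^2⟩ ≈ 15.1

The expectation value is the |φ|²-weighted average of x^2: ∫ x^2|φ|² dx.
Since the A² factors cancel between numerator and denominator, ⟨x²⟩ = 5·b^2/2.
Putting b = 2.46 gives 15.13.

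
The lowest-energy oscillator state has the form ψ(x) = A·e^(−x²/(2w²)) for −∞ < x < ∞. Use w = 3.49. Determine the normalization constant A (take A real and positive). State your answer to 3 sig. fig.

A ≈ 0.402

Normalization requires ∫|ψ|² dx = 1, integrated from −∞ to ∞.
Differentiating ∫e^(−αx²) dx = √(π/α) under α to get the higher moments, the integral (without the A² prefactor) comes out to √(π)·w.
So A² = (√(π)·w)^(−1).
With w = 3.49: A² = 0.1617 and A = 0.4021.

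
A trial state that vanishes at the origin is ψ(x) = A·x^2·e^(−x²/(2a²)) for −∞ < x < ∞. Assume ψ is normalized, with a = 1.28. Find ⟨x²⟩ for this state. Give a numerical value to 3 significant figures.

The expectation value is the |ψ|²-weighted average of x^2: ∫ x^2|ψ|² dx.
Evaluating both integrals, ⟨x²⟩ = 5·a^2/2.
Putting a = 1.28 gives 4.096.

⟨x^2⟩ ≈ 4.10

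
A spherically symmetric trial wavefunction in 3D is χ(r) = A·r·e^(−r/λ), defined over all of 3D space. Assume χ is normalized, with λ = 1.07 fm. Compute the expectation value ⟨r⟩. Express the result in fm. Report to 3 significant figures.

⟨r⟩ ≈ 2.68 fm

The expectation value is the |χ|²-weighted average of r: ∫ r|χ|² 4πr² dr.
Using ∫₀^∞ rⁿ e^(−αr) dr = n!/αⁿ⁺¹, since the A² factors cancel between numerator and denominator, ⟨r⟩ = 5·λ/2.
With λ = 1.07, ⟨r⟩ = 2.675.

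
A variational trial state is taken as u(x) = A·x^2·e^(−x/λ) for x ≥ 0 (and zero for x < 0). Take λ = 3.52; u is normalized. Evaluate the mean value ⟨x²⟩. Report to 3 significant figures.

⟨x^2⟩ ≈ 92.9

By definition ⟨x²⟩ = ∫ x^2 |u(x)|² dx.
The ratio of the moment integral to the normalization integral gives ⟨x²⟩ = 15·λ^2/2.
Putting λ = 3.52 gives 92.93.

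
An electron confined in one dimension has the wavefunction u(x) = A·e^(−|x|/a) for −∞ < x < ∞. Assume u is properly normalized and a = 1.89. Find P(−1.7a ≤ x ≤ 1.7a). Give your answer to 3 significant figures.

P ≈ 0.967

|u|² is the probability density, so P = ∫_{−1.7a}^{1.7a} |u|² dx.
With A² fixed by ∫|u|² = 1, i.e. A² = (a)^(−1), substitute and integrate.
Both integrals are even about x = 0, so only the x ≥ 0 halves are needed (the factors of 2 cancel). Substituting t = x/a, A² and the length scale cancel in the ratio: P = ∫_{0}^{1.7} e^(-2·t) dt / ∫_{0}^{∞} e^(-2·t) dt.
Using ∫ e^(-2·t) dt = -e^(-2·t)/2, the numerator is 1/2 - e^(-17/5)/2 and the denominator is 1/2.
Taking the ratio, P = 0.9666.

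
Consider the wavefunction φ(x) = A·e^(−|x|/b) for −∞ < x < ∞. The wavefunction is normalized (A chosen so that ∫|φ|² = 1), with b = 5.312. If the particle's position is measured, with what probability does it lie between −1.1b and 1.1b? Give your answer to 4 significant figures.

The probability is P = ∫ |φ|² dx over [−1.1b, 1.1b].
The normalization integral ∫|φ|²dx over the whole domain equals b·A², and A² cancels in the ratio.
Both integrals are even about x = 0, so only the x ≥ 0 halves are needed (the factors of 2 cancel). In terms of u = x/b (A² and the length scale cancel between numerator and denominator), P = [∫_{0}^{1.1} e^(-2·u) du] / [∫_{0}^{∞} e^(-2·u) du].
Using ∫ e^(-2·u) du = -e^(-2·u)/2, the numerator is 1/2 - e^(-11/5)/2 and the denominator is 1/2.
Taking the ratio, P = 0.88920.

P ≈ 0.8892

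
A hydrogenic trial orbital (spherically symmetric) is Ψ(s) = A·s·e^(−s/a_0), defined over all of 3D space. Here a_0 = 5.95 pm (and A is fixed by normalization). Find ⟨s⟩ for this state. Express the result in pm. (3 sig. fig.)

⟨s⟩ = ∫ s |Ψ|² 4πs² ds over the full domain.
The ratio of the moment integral to the normalization integral gives ⟨s⟩ = 5·a_0/2.
With a_0 = 5.95, ⟨s⟩ = 14.88.

⟨s⟩ ≈ 14.9 pm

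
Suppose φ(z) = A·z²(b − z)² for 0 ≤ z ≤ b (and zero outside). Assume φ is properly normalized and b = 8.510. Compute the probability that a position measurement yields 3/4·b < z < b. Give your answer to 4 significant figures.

The probability is P = ∫ |φ|² dz over [3/4·b, b].
With A² fixed by ∫|φ|² = 1, i.e. A² = (b^9/630)^(−1), substitute and integrate.
In terms of u = z/b (A² and the length scale cancel between numerator and denominator), P = [∫_{3/4}^{1} u^4·(1 - u)^4 du] / [∫_{0}^{1} u^4·(1 - u)^4 du].
Using ∫ u^4·(1 - u)^4 du = u^5·(70·u^4 - 315·u^3 + 540·u^2 - 420·u + 126)/630, the numerator is ≈ 0.0000776624 and the denominator is 1/630.
Evaluating gives P = 0.048927.

P ≈ 0.04893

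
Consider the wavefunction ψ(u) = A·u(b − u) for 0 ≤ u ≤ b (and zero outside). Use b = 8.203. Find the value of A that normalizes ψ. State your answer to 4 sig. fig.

A ≈ 0.02842

Normalization requires ∫|ψ|² du = 1, integrated from 0 to b.
The integral (without the A² prefactor) comes out to b^5/30.
Setting this equal to 1 gives A² = 1/(b^5/30).
Substituting b = 8.203 gives A² = 0.00080771, so A = 0.028420.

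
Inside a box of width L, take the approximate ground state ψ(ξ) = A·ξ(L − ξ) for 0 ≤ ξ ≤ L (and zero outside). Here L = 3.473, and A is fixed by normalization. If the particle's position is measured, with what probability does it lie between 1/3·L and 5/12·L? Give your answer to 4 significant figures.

|ψ|² is the probability density, so P = ∫_{1/3·L}^{5/12·L} |ψ|² dξ.
Since A² = 1/(L^5/30), this is the region integral divided by the full normalization integral.
In terms of u = ξ/L (A² and the length scale cancel between numerator and denominator), P = [∫_{1/3}^{5/12} u^2·(1 - u)^2 du] / [∫_{0}^{1} u^2·(1 - u)^2 du].
An antiderivative of u^2·(1 - u)^2 is u^3·(6·u^2 - 15·u + 10)/30; evaluating from 1/3 to 5/12 gives ≈ 0.00455810, while the full integral is 1/30.
This works out to P = 0.13674.

P ≈ 0.1367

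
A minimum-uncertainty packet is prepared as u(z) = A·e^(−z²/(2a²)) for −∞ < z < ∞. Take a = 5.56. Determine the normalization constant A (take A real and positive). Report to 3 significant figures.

A ≈ 0.319

Require ∫ |u|² dz = 1 over the whole domain.
With ∫_{−∞}^{∞} z^(2m) e^(−αz²) dz = (2m−1)!!·√π / (2^m α^(m+1/2)), the integral (without the A² prefactor) comes out to √(π)·a.
Substituting a = 5.56 gives A² = 0.1015, so A = 0.3185.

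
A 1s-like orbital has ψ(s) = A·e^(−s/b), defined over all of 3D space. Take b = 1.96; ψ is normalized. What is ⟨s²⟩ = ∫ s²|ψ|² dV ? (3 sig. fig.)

The expectation value is the |ψ|²-weighted average of s^2: ∫ s^2|ψ|² 4πs² ds.
With ∫₀^∞ s^4 e^(−αs) ds = 4!/α^5, evaluating both integrals, ⟨s²⟩ = 3·b^2.
With b = 1.96, ⟨s^2⟩ = 11.52.

⟨s^2⟩ ≈ 11.5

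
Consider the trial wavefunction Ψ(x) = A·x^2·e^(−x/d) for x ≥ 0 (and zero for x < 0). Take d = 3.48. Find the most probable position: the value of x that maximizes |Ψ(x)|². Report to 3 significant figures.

The maximum of |Ψ(x)|² occurs where its derivative vanishes.
Solving yields x = 2·d.
With d = 3.48, the most probable position is 6.960.

x ≈ 6.96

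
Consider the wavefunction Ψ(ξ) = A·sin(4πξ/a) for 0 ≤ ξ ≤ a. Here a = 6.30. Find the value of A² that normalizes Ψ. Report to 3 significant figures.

A^2 ≈ 0.317

We need A² ∫|f|² dξ = 1, taking the integral from 0 to a.
With ∫₀^a sin²(nπξ/a) dξ = a/2, the integral (without the A² prefactor) comes out to a/2.
Plugging in a = 6.30 yields A = 0.5634.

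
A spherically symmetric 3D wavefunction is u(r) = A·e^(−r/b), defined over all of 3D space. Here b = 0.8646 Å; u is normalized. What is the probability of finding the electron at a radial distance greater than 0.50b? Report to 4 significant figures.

With dV = 4πr²dr, the probability is ∫|u|² dV over r > 0.50b.
A² is fixed by ∫₀^∞ 4πr²|u|² dr = 1, i.e. A² = (π·b^3)^(−1).
In terms of t = r/b (A², 4π and the length scale all cancel between numerator and denominator), P = [∫_{0.50}^{∞} t^2·e^(-2·t) dt] / [∫_{0}^{∞} t^2·e^(-2·t) dt].
With ∫ t^2·e^(-2·t) dt = -(2·t^2 + 2·t + 1)·e^(-2·t)/4 + C, the region integral is 5·e^(-1)/8 and the full one is 1/4.
This evaluates to P = 0.91970.

P ≈ 0.9197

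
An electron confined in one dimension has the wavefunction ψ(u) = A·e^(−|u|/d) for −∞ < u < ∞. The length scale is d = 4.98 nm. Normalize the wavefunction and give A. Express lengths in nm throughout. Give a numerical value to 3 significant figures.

The normalization condition is ∫|ψ|² du = 1 from −∞ to ∞.
The integral (without the A² prefactor) comes out to d.
Plugging in d = 4.98 yields A = 0.4481.

A ≈ 0.448 nm^(-1/2)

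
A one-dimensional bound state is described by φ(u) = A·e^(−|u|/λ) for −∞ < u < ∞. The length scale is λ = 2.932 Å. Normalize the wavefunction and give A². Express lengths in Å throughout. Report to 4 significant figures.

A^2 ≈ 0.3411 Å^(-1)

The normalization condition is ∫|φ|² du = 1 from −∞ to ∞.
With ∫₀^∞ u^0 e^(−αu) du = 0!/α^1, the integral (without the A² prefactor) comes out to λ.
Setting this equal to 1 gives A² = 1/(λ).
Plugging in λ = 2.932 yields A = 0.58401.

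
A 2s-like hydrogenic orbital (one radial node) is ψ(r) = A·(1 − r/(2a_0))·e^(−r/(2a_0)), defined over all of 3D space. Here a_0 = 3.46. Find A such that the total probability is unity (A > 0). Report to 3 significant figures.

A ≈ 0.0310

Normalization requires ∫|ψ|² 4πr² dr = 1, integrated from 0 to ∞.
(Spherical symmetry: dV = 4πr² dr.)
Using ∫₀^∞ rⁿ e^(−αr) dr = n!/αⁿ⁺¹, the integral (without the A² prefactor) comes out to 8·π·a_0^3.
Hence A² = 1/[8·π·a_0^3].
Substituting a_0 = 3.46 gives A² = 0.0009606, so A = 0.03099.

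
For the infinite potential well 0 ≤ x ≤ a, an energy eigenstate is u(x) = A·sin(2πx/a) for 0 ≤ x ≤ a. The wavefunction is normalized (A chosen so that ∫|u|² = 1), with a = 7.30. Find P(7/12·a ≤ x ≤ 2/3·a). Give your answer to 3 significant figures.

The probability is P = ∫ |u|² dx over [7/12·a, 2/3·a].
With A² fixed by ∫|u|² = 1, i.e. A² = (a/2)^(−1), substitute and integrate.
In terms of t = x/a (A² and the length scale cancel between numerator and denominator), P = [∫_{7/12}^{2/3} sin(2·π·t)^2 dt] / [∫_{0}^{1} sin(2·π·t)^2 dt].
With ∫ sin(2·π·t)^2 dt = t/2 - sin(4·π·t)/(8·π) + C, the region integral is 1/24 and the full one is 1/2.
Taking the ratio, P = 1/12.

P ≈ 0.0833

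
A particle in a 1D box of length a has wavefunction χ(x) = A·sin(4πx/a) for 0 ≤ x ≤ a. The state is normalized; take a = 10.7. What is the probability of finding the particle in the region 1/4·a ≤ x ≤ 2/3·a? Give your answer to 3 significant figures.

The probability is P = ∫ |χ|² dx over [1/4·a, 2/3·a].
With A² fixed by ∫|χ|² = 1, i.e. A² = (a/2)^(−1), substitute and integrate.
Let u = x/a; then A² and the length scale cancel, so P = ∫_{1/4}^{2/3} sin(4·π·u)^2 du ÷ ∫_{0}^{1} sin(4·π·u)^2 du.
Using ∫ sin(4·π·u)^2 du = u/2 - sin(4·π·u)·cos(4·π·u)/(8·π), the numerator is √(3)/(32·π) + 5/24 and the denominator is 1/2.
Evaluating gives P = √(3)/(16·π) + 5/12.

P ≈ 0.451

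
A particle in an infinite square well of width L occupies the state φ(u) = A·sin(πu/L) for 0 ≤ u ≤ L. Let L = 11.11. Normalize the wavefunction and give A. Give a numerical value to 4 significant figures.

A ≈ 0.4243

The normalization condition is ∫|φ|² du = 1 from 0 to L.
Carrying out the integral gives A² · L/2.
Hence A² = 1/[L/2].
Plugging in L = 11.11 yields A = 0.42429.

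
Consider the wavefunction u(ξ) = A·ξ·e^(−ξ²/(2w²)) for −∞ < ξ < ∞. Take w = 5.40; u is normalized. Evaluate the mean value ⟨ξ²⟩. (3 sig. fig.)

The expectation value is the |u|²-weighted average of ξ^2: ∫ ξ^2|u|² dξ.
Since the A² factors cancel between numerator and denominator, ⟨ξ²⟩ = 3·w^2/2.
Putting w = 5.40 gives 43.74.

⟨ξ^2⟩ ≈ 43.7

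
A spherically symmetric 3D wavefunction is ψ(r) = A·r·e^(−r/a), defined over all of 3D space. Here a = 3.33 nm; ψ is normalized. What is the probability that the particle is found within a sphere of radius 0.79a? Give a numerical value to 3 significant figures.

Integrate the radial probability density 4πr²|ψ|² over r ≤ 0.79a.
The full normalization integral is A²·[3·π·a^5] = 1, fixing A².
In terms of u = r/a (A², 4π and the length scale all cancel between numerator and denominator), P = [∫_{0}^{0.79} u^4·e^(-2·u) du] / [∫_{0}^{∞} u^4·e^(-2·u) du].
Using ∫ u^4·e^(-2·u) du = -(u^4/2 + u^3 + 3·u^2/2 + 3·u/2 + 3/4)·e^(-2·u), the numerator is ≈ 0.016947 and the denominator is 3/4.
This evaluates to P = 0.02260.

P ≈ 0.0226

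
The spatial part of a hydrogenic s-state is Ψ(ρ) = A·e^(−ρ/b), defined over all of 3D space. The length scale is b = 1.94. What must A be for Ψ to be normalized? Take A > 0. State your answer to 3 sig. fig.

A ≈ 0.209

We need A² ∫|f|² 4πρ² dρ = 1, taking the integral from 0 to ∞.
(Spherical symmetry: dV = 4πρ² dρ.)
With Ψ = A·e^(−ρ/b), the integral evaluates to A²·[π·b^3].
Setting this equal to 1 gives A² = 1/(π·b^3).
Plugging in b = 1.94 yields A = 0.2088.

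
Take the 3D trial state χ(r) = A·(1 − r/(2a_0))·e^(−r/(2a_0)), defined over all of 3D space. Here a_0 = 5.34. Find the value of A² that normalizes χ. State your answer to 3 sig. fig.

The normalization condition is ∫|χ|² 4πr² dr = 1 from 0 to ∞.
(Spherical symmetry: dV = 4πr² dr.)
Carrying out the integral gives A² · 8·π·a_0^3.
Substituting a_0 = 5.34 gives A² = 0.0002613, so A = 0.01616.

A^2 ≈ 0.000261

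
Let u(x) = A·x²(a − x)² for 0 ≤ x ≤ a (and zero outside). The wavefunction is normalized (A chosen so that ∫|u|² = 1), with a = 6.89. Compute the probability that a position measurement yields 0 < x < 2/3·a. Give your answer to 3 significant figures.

P ≈ 0.855

P = ∫_{0}^{2/3·a} |u(x)|² dx.
The normalization integral ∫|u|²dx over the whole domain equals a^9/630·A², and A² cancels in the ratio.
In terms of t = x/a (A² and the length scale cancel between numerator and denominator), P = [∫_{0}^{2/3} t^4·(1 - t)^4 dt] / [∫_{0}^{1} t^4·(1 - t)^4 dt].
With ∫ t^4·(1 - t)^4 dt = t^5·(70·t^4 - 315·t^3 + 540·t^2 - 420·t + 126)/630 + C, the region integral is ≈ 0.0013574 and the full one is 1/630.
Taking the ratio, P = 0.8552.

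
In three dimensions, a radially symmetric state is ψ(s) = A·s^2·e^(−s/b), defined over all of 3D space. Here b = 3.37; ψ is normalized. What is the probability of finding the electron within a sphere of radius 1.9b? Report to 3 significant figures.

With dV = 4πs²ds, the probability is ∫|ψ|² dV over s ≤ 1.9b.
A² is fixed by ∫₀^∞ 4πs²|ψ|² ds = 1, i.e. A² = (45·π·b^7/2)^(−1).
Let u = s/b; then A², 4π and the length scale all cancel, so P = ∫_{0}^{1.9} u^6·e^(-2·u) du ÷ ∫_{0}^{∞} u^6·e^(-2·u) du.
An antiderivative of u^6·e^(-2·u) is -(4·u^6 + 12·u^5 + 30·u^4 + 60·u^3 + 90·u^2 + 90·u + 45)·e^(-2·u)/8; evaluating from 0 to 1.9 gives ≈ 0.51127, while the full integral is 45/8.
This evaluates to P = 0.09089.

P ≈ 0.0909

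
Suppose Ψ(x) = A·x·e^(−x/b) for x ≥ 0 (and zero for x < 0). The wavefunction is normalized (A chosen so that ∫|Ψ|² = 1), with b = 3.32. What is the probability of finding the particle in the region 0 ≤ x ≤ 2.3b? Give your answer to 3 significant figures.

P ≈ 0.837

|Ψ|² is the probability density, so P = ∫_{0}^{2.3b} |Ψ|² dx.
The normalization integral ∫|Ψ|²dx over the whole domain equals b^3/4·A², and A² cancels in the ratio.
Substituting u = x/b, A² and the length scale cancel in the ratio: P = ∫_{0}^{2.3} u^2·e^(-2·u) du / ∫_{0}^{∞} u^2·e^(-2·u) du.
An antiderivative of u^2·e^(-2·u) is -(2·u^2 + 2·u + 1)·e^(-2·u)/4; evaluating from 0 to 2.3 gives 1/4 - 809·e^(-23/5)/200, while the full integral is 1/4.
The result is P = 0.8374.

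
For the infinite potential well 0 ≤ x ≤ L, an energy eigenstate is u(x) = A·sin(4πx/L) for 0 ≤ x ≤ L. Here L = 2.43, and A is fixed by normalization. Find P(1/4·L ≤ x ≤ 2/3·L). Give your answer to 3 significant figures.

|u|² is the probability density, so P = ∫_{1/4·L}^{2/3·L} |u|² dx.
The normalization integral ∫|u|²dx over the whole domain equals L/2·A², and A² cancels in the ratio.
In terms of t = x/L (A² and the length scale cancel between numerator and denominator), P = [∫_{1/4}^{2/3} sin(4·π·t)^2 dt] / [∫_{0}^{1} sin(4·π·t)^2 dt].
Using ∫ sin(4·π·t)^2 dt = t/2 - sin(4·π·t)·cos(4·π·t)/(8·π), the numerator is √(3)/(32·π) + 5/24 and the denominator is 1/2.
Evaluating gives P = √(3)/(16·π) + 5/12.

P ≈ 0.451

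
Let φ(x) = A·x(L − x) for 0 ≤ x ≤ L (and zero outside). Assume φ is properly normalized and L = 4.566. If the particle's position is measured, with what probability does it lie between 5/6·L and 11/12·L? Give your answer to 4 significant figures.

P ≈ 0.03041

P = ∫_{5/6·L}^{11/12·L} |φ(x)|² dx.
The normalization integral ∫|φ|²dx over the whole domain equals L^5/30·A², and A² cancels in the ratio.
In terms of u = x/L (A² and the length scale cancel between numerator and denominator), P = [∫_{5/6}^{11/12} u^2·(1 - u)^2 du] / [∫_{0}^{1} u^2·(1 - u)^2 du].
An antiderivative of u^2·(1 - u)^2 is u^3·(6·u^2 - 15·u + 10)/30; evaluating from 5/6 to 11/12 gives ≈ 0.00101354, while the full integral is 1/30.
The result is P = 0.030406.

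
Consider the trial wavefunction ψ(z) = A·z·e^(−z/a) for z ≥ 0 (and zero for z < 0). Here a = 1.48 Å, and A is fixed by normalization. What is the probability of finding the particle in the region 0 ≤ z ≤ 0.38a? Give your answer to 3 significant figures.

P = ∫_{0}^{0.38a} |ψ(z)|² dz.
The normalization integral ∫|ψ|²dz over the whole domain equals a^3/4·A², and A² cancels in the ratio.
Substituting u = z/a, A² and the length scale cancel in the ratio: P = ∫_{0}^{0.38} u^2·e^(-2·u) du / ∫_{0}^{∞} u^2·e^(-2·u) du.
An antiderivative of u^2·e^(-2·u) is -(2·u^2 + 2·u + 1)·e^(-2·u)/4; evaluating from 0 to 0.38 gives 1/4 - 2561·e^(-19/25)/5000, while the full integral is 1/4.
Taking the ratio, P = 0.04185.

P ≈ 0.0418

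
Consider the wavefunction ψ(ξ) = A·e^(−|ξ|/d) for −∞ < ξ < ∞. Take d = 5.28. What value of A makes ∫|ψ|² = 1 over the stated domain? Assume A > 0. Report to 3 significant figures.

Require ∫ |ψ|² dξ = 1 over the whole domain.
Using ∫₀^∞ ξⁿ e^(−αξ) dξ = n!/αⁿ⁺¹, with ψ = A·e^(−|ξ|/d), the integral evaluates to A²·[d].
So A² = (d)^(−1).
With d = 5.28: A² = 0.1894 and A = 0.4352.

A ≈ 0.435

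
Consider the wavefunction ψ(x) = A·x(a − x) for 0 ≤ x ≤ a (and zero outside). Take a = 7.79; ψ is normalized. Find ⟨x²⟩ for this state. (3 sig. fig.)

⟨x²⟩ = ∫ x^2 |ψ|² dx over the full domain.
Evaluating both integrals, ⟨x²⟩ = 2·a^2/7.
Putting a = 7.79 gives 17.34.

⟨x^2⟩ ≈ 17.3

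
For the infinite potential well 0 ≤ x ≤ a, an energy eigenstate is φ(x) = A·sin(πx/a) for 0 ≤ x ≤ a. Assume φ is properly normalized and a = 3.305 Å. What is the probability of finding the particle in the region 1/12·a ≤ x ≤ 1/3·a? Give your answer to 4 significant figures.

P ≈ 0.1917

P = ∫_{1/12·a}^{1/3·a} |φ(x)|² dx.
The normalization integral ∫|φ|²dx over the whole domain equals a/2·A², and A² cancels in the ratio.
Let u = x/a; then A² and the length scale cancel, so P = ∫_{1/12}^{1/3} sin(π·u)^2 du ÷ ∫_{0}^{1} sin(π·u)^2 du.
An antiderivative of sin(π·u)^2 is u/2 - sin(2·π·u)/(4·π); evaluating from 1/12 to 1/3 gives -√(3)/(8·π) + 1/(8·π) + 1/8, while the full integral is 1/2.
Taking the ratio, P = (-√(3) + 1 + π)/(4·π).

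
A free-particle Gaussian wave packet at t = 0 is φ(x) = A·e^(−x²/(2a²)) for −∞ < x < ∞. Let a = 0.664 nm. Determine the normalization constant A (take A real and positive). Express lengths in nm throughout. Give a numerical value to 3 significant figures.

We need A² ∫|f|² dx = 1, taking the integral from −∞ to ∞.
Differentiating ∫e^(−αx²) dx = √(π/α) under α to get the higher moments, the integral (without the A² prefactor) comes out to √(π)·a.
So A² = (√(π)·a)^(−1).
With a = 0.664: A² = 0.8497 and A = 0.9218.

A ≈ 0.922 nm^(-1/2)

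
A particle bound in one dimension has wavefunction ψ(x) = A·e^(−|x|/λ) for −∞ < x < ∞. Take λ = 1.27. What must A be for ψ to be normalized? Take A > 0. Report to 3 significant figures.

A ≈ 0.887

We need A² ∫|f|² dx = 1, taking the integral from −∞ to ∞.
∫|ψ|² dx = A²·(λ).
So A² = (λ)^(−1).
Plugging in λ = 1.27 yields A = 0.8874.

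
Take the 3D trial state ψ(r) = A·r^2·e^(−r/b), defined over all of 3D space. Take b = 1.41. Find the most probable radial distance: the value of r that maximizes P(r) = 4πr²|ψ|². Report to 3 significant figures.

The maximum of P(r) = 4πr²|ψ|² occurs where its derivative vanishes.
This gives r = 3·b.
With b = 1.41, the most probable radial distance is 4.230.

r ≈ 4.23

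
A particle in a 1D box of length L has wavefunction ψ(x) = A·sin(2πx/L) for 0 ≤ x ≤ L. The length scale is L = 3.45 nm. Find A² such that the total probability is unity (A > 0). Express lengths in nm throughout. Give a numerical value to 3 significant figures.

The normalization condition is ∫|ψ|² dx = 1 from 0 to L.
∫|ψ|² dx = A²·(L/2).
Setting this equal to 1 gives A² = 1/(L/2).
With L = 3.45: A² = 0.5797 and A = 0.7614.

A^2 ≈ 0.580 nm^(-1)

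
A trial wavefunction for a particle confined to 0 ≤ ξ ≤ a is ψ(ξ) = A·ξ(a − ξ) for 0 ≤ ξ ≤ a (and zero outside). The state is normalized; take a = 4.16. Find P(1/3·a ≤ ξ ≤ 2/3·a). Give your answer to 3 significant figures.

P ≈ 0.580

P = ∫_{1/3·a}^{2/3·a} |ψ(ξ)|² dξ.
With A² fixed by ∫|ψ|² = 1, i.e. A² = (a^5/30)^(−1), substitute and integrate.
Substituting u = ξ/a, A² and the length scale cancel in the ratio: P = ∫_{1/3}^{2/3} u^2·(1 - u)^2 du / ∫_{0}^{1} u^2·(1 - u)^2 du.
With ∫ u^2·(1 - u)^2 du = u^3·(6·u^2 - 15·u + 10)/30 + C, the region integral is 47/2430 and the full one is 1/30.
Evaluating gives P = 47/81.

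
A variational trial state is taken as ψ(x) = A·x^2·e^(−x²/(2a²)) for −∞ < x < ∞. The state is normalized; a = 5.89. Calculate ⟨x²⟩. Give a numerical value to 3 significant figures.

⟨x^2⟩ ≈ 86.7

By definition ⟨x²⟩ = ∫ x^2 |ψ(x)|² dx.
With ∫_{−∞}^{∞} x^(2m) e^(−αx²) dx = (2m−1)!!·√π / (2^m α^(m+1/2)), since the A² factors cancel between numerator and denominator, ⟨x²⟩ = 5·a^2/2.
With a = 5.89, ⟨x^2⟩ = 86.73.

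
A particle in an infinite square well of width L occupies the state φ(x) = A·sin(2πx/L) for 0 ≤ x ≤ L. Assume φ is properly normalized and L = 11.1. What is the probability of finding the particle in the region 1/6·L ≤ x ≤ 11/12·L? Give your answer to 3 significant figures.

P = ∫_{1/6·L}^{11/12·L} |φ(x)|² dx.
Since A² = 1/(L/2), this is the region integral divided by the full normalization integral.
In terms of u = x/L (A² and the length scale cancel between numerator and denominator), P = [∫_{1/6}^{11/12} sin(2·π·u)^2 du] / [∫_{0}^{1} sin(2·π·u)^2 du].
An antiderivative of sin(2·π·u)^2 is u/2 - sin(4·π·u)/(8·π); evaluating from 1/6 to 11/12 gives √(3)/(8·π) + 3/8, while the full integral is 1/2.
Evaluating gives P = (√(3) + 3·π)/(4·π).

P ≈ 0.888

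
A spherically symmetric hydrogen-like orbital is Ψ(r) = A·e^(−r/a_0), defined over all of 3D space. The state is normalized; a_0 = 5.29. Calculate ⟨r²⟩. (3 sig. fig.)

The expectation value is the |Ψ|²-weighted average of r^2: ∫ r^2|Ψ|² 4πr² dr.
Using ∫₀^∞ rⁿ e^(−αr) dr = n!/αⁿ⁺¹, the ratio of the moment integral to the normalization integral gives ⟨r²⟩ = 3·a_0^2.
Putting a_0 = 5.29 gives 83.95.

⟨r^2⟩ ≈ 84.0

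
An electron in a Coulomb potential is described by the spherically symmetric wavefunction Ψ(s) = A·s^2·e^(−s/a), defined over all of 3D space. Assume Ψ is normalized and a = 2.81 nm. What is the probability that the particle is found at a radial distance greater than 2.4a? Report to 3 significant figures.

With dV = 4πs²ds, the probability is ∫|Ψ|² dV over s > 2.4a.
Normalization gives A² = 1/(45·π·a^7/2).
Substituting u = s/a, A², 4π and the length scale all cancel in the ratio: P = ∫_{2.4}^{∞} u^6·e^(-2·u) du / ∫_{0}^{∞} u^6·e^(-2·u) du.
With ∫ u^6·e^(-2·u) du = -(4·u^6 + 12·u^5 + 30·u^4 + 60·u^3 + 90·u^2 + 90·u + 45)·e^(-2·u)/8 + C, the region integral is ≈ 4.4483 and the full one is 45/8.
The region integral divided by the full integral gives P = 0.7908.

P ≈ 0.791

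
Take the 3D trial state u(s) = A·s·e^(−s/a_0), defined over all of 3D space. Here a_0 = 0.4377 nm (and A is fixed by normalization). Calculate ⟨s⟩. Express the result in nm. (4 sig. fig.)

By definition ⟨s⟩ = ∫ s |u(s)|² 4πs² ds.
Using ∫₀^∞ sⁿ e^(−αs) ds = n!/αⁿ⁺¹, since the A² factors cancel between numerator and denominator, ⟨s⟩ = 5·a_0/2.
Putting a_0 = 0.4377 gives 1.0943.

⟨s⟩ ≈ 1.094 nm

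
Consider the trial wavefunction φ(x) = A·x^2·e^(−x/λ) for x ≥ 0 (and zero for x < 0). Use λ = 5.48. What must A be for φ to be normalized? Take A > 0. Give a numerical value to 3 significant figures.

A ≈ 0.0164

The normalization condition is ∫|φ|² dx = 1 from 0 to ∞.
With ∫₀^∞ x^4 e^(−αx) dx = 4!/α^5, ∫|φ|² dx = A²·(3·λ^5/4).
Setting this equal to 1 gives A² = 1/(3·λ^5/4).
Substituting λ = 5.48 gives A² = 0.0002698, so A = 0.01643.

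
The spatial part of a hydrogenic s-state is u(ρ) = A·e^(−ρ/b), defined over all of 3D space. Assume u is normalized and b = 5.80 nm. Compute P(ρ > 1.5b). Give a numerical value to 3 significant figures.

P ≈ 0.423

Integrate the radial probability density 4πρ²|u|² over ρ > 1.5b.
A² is fixed by ∫₀^∞ 4πρ²|u|² dρ = 1, i.e. A² = (π·b^3)^(−1).
Let t = ρ/b; then A², 4π and the length scale all cancel, so P = ∫_{1.5}^{∞} t^2·e^(-2·t) dt ÷ ∫_{0}^{∞} t^2·e^(-2·t) dt.
Using ∫ t^2·e^(-2·t) dt = -(2·t^2 + 2·t + 1)·e^(-2·t)/4, the numerator is 17·e^(-3)/8 and the denominator is 1/4.
The region integral divided by the full integral gives P = 0.4232.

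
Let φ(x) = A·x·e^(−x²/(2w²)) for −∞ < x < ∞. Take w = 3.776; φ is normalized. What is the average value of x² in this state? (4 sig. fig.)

⟨x^2⟩ ≈ 21.39

By definition ⟨x²⟩ = ∫ x^2 |φ(x)|² dx.
Evaluating both integrals, ⟨x²⟩ = 3·w^2/2.
With w = 3.776, ⟨x^2⟩ = 21.387.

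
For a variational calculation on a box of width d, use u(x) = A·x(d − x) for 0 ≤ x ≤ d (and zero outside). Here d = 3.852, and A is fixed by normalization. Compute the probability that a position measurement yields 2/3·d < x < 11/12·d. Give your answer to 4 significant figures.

P ≈ 0.2048

|u|² is the probability density, so P = ∫_{2/3·d}^{11/12·d} |u|² dx.
The normalization integral ∫|u|²dx over the whole domain equals d^5/30·A², and A² cancels in the ratio.
In terms of t = x/d (A² and the length scale cancel between numerator and denominator), P = [∫_{2/3}^{11/12} t^2·(1 - t)^2 dt] / [∫_{0}^{1} t^2·(1 - t)^2 dt].
An antiderivative of t^2·(1 - t)^2 is t^3·(6·t^2 - 15·t + 10)/30; evaluating from 2/3 to 11/12 gives ≈ 0.00682629, while the full integral is 1/30.
Taking the ratio, P = 0.20479.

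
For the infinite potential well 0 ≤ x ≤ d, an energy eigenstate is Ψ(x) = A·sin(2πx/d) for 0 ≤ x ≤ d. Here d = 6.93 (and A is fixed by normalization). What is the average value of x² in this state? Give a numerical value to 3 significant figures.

By definition ⟨x²⟩ = ∫ x^2 |Ψ(x)|² dx.
The ratio of the moment integral to the normalization integral gives ⟨x²⟩ = -d^2/(8·π^2) + d^2/3.
Putting d = 6.93 gives 15.40.

⟨x^2⟩ ≈ 15.4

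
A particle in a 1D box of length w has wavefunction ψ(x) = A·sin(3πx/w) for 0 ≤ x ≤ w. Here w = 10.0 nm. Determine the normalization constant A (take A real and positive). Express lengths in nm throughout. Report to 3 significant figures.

The normalization condition is ∫|ψ|² dx = 1 from 0 to w.
With ∫₀^w sin²(nπx/w) dx = w/2, with ψ = A·sin(3πx/w), the integral evaluates to A²·[w/2].
Setting this equal to 1 gives A² = 1/(w/2).
Plugging in w = 10.0 yields A = 0.4472.

A ≈ 0.447 nm^(-1/2)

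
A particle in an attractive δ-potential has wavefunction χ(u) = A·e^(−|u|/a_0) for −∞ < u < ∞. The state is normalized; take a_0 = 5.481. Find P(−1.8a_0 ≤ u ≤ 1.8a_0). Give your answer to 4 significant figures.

|χ|² is the probability density, so P = ∫_{−1.8a_0}^{1.8a_0} |χ|² du.
The normalization integral ∫|χ|²du over the whole domain equals a_0·A², and A² cancels in the ratio.
Both integrals are even about u = 0, so only the u ≥ 0 halves are needed (the factors of 2 cancel). Let t = u/a_0; then A² and the length scale cancel, so P = ∫_{0}^{1.8} e^(-2·t) dt ÷ ∫_{0}^{∞} e^(-2·t) dt.
Using ∫ e^(-2·t) dt = -e^(-2·t)/2, the numerator is 1/2 - e^(-18/5)/2 and the denominator is 1/2.
Evaluating gives P = 0.97268.

P ≈ 0.9727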